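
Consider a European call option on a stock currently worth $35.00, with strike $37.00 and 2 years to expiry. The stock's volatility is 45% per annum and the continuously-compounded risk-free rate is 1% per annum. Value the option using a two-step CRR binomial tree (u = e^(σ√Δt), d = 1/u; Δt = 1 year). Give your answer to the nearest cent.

$7.70

CRR parameters: u = e^(σ√Δt) = e^(0.45·√1) = 1.5683, d = 1/u = 0.6376
Per-period rate: rΔt = 0.01·1 = 0.01, so R = e^0.01 = 1.0101
Risk-neutral probability p = (e^0.01 − 0.6376)/(1.5683 − 0.6376) = 0.3724/0.9307 = 0.4002
Terminal stock prices: S_uu = 86.09, S_ud = 35, S_dd = 14.23
Terminal payoffs (S − K): max(49.09, 0) = 49.09, max(-2, 0) = 0, max(-22.77, 0) = 0
Node u (S = 54.89): V_u = e^(−0.01)·[0.4002·49.0861 + 0.5998·0.0000] = 19.4468
Node d (S = 22.32): V_d = e^(−0.01)·[0.4002·0.0000 + 0.5998·0.0000] = 0.0000
Node 0 (S = 35): V_0 = e^(−0.01)·[0.4002·19.4468 + 0.5998·0.0000] = 7.7044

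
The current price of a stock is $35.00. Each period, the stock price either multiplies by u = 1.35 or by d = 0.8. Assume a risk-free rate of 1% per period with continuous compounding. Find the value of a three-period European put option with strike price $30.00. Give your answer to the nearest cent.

Risk-neutral probability p = (e^0.01 − 0.8)/(1.35 − 0.8) = 0.2101/0.5500 = 0.3819
Terminal stock prices: S_uuu = 86.11, S_uud = 51.03, S_udd = 30.24, S_ddd = 17.92
Terminal payoffs (K − S): max(-56.11, 0) = 0, max(-21.03, 0) = 0, max(-0.24, 0) = 0, max(12.08, 0) = 12.08
Node uu (S = 63.79): V_uu = e^(−0.01)·[0.3819·0.0000 + 0.6181·0.0000] = 0.0000
Node ud (S = 37.8): V_ud = e^(−0.01)·[0.3819·0.0000 + 0.6181·0.0000] = 0.0000
Node dd (S = 22.4): V_dd = e^(−0.01)·[0.3819·0.0000 + 0.6181·12.0800] = 7.3922
Node u (S = 47.25): V_u = e^(−0.01)·[0.3819·0.0000 + 0.6181·0.0000] = 0.0000
Node d (S = 28): V_d = e^(−0.01)·[0.3819·0.0000 + 0.6181·7.3922] = 4.5236
Node 0 (S = 35): V_0 = e^(−0.01)·[0.3819·0.0000 + 0.6181·4.5236] = 2.7682

$2.77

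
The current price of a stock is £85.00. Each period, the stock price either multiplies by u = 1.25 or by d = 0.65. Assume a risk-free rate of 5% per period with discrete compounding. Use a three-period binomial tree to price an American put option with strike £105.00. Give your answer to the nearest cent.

Risk-neutral probability p = (1 + 0.05 − 0.65)/(1.25 − 0.65) = 0.4000/0.6000 = 0.6667
Terminal stock prices: S_uuu = 166, S_uud = 86.33, S_udd = 44.89, S_ddd = 23.34
Terminal payoffs (K − S): max(-61.02, 0) = 0, max(18.67, 0) = 18.67, max(60.11, 0) = 60.11, max(81.66, 0) = 81.66
Node uu (S = 132.8): continuation = 1/1.05·[0.6667·0.0000 + 0.3333·18.6719] = 5.9276; exercise value = 0.0000 ≤ continuation, so V_uu = 5.9276
Node ud (S = 69.06): continuation = 1/1.05·[0.6667·18.6719 + 0.3333·60.1094] = 30.9375; exercise value = 35.9375 > continuation, so V_ud = 35.9375 (exercise)
Node dd (S = 35.91): continuation = 1/1.05·[0.6667·60.1094 + 0.3333·81.6569] = 64.0875; exercise value = 69.0875 > continuation, so V_dd = 69.0875 (exercise)
Node u (S = 106.2): continuation = 1/1.05·[0.6667·5.9276 + 0.3333·35.9375] = 15.1723; exercise value = 0.0000 ≤ continuation, so V_u = 15.1723
Node d (S = 55.25): continuation = 1/1.05·[0.6667·35.9375 + 0.3333·69.0875] = 44.7500; exercise value = 49.7500 > continuation, so V_d = 49.7500 (exercise)
Node 0 (S = 85): continuation = 1/1.05·[0.6667·15.1723 + 0.3333·49.7500] = 25.4268; exercise value = 20.0000 ≤ continuation, so V_0 = 25.4268

£25.43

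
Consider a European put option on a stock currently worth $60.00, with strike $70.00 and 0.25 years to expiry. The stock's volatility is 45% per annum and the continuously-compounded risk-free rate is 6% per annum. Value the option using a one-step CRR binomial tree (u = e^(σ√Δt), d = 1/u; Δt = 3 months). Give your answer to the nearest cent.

$11.37

CRR parameters: u = e^(σ√Δt) = e^(0.45·√0.25) = 1.2523, d = 1/u = 0.7985
Per-period rate: rΔt = 0.06·0.25 = 0.015, so R = e^0.015 = 1.0151
Risk-neutral probability p = (e^0.015 − 0.7985)/(1.2523 − 0.7985) = 0.2166/0.4538 = 0.4773
Terminal stock prices: S_u = 75.14, S_d = 47.91
Terminal payoffs (K − S): max(-5.139, 0) = 0, max(22.09, 0) = 22.09
Node 0 (S = 60): V_0 = e^(−0.015)·[0.4773·0.0000 + 0.5227·22.0890] = 11.3743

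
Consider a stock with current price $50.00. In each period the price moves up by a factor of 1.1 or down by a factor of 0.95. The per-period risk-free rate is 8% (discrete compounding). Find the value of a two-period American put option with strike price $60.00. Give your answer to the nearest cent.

$10.00

Risk-neutral probability p = (1 + 0.08 − 0.95)/(1.1 − 0.95) = 0.1300/0.1500 = 0.8667
Terminal stock prices: S_uu = 60.5, S_ud = 52.25, S_dd = 45.12
Terminal payoffs (K − S): max(-0.5, 0) = 0, max(7.75, 0) = 7.75, max(14.88, 0) = 14.88
Node u (S = 55): continuation = 1/1.08·[0.8667·0.0000 + 0.1333·7.7500] = 0.9568; exercise value = 5.0000 > continuation, so V_u = 5.0000 (exercise)
Node d (S = 47.5): continuation = 1/1.08·[0.8667·7.7500 + 0.1333·14.8750] = 8.0556; exercise value = 12.5000 > continuation, so V_d = 12.5000 (exercise)
Node 0 (S = 50): continuation = 1/1.08·[0.8667·5.0000 + 0.1333·12.5000] = 5.5556; exercise value = 10.0000 > continuation, so V_0 = 10.0000 (exercise)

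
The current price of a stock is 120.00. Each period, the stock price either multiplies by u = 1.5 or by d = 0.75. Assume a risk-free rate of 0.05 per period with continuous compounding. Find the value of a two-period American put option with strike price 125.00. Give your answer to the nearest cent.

Risk-neutral probability p = (e^0.05 − 0.75)/(1.5 − 0.75) = 0.3013/0.7500 = 0.4017
Terminal stock prices: S_uu = 270, S_ud = 135, S_dd = 67.5
Terminal payoffs (K − S): max(-145, 0) = 0, max(-10, 0) = 0, max(57.5, 0) = 57.5
Node u (S = 180): continuation = e^(−0.05)·[0.4017·0.0000 + 0.5983·0.0000] = 0.0000; exercise value = 0.0000 ≤ continuation, so V_u = 0.0000
Node d (S = 90): continuation = e^(−0.05)·[0.4017·0.0000 + 0.5983·57.5000] = 32.7247; exercise value = 35.0000 > continuation, so V_d = 35.0000 (exercise)
Node 0 (S = 120): continuation = e^(−0.05)·[0.4017·0.0000 + 0.5983·35.0000] = 19.9194; exercise value = 5.0000 ≤ continuation, so V_0 = 19.9194

19.92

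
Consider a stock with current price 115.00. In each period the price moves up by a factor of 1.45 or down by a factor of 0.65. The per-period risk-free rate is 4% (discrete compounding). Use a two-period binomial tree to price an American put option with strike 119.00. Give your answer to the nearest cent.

24.26

Risk-neutral probability p = (1 + 0.04 − 0.65)/(1.45 − 0.65) = 0.3900/0.8000 = 0.4875
Terminal stock prices: S_uu = 241.8, S_ud = 108.4, S_dd = 48.59
Terminal payoffs (K − S): max(-122.8, 0) = 0, max(10.61, 0) = 10.61, max(70.41, 0) = 70.41
Node u (S = 166.8): continuation = 1/1.04·[0.4875·0.0000 + 0.5125·10.6125] = 5.2297; exercise value = 0.0000 ≤ continuation, so V_u = 5.2297
Node d (S = 74.75): continuation = 1/1.04·[0.4875·10.6125 + 0.5125·70.4125] = 39.6731; exercise value = 44.2500 > continuation, so V_d = 44.2500 (exercise)
Node 0 (S = 115): continuation = 1/1.04·[0.4875·5.2297 + 0.5125·44.2500] = 24.2573; exercise value = 4.0000 ≤ continuation, so V_0 = 24.2573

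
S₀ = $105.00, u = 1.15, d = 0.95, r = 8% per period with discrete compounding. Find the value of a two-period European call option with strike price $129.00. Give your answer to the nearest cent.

$3.57

Risk-neutral probability p = (1 + 0.08 − 0.95)/(1.15 − 0.95) = 0.1300/0.2000 = 0.6500
Terminal stock prices: S_uu = 138.9, S_ud = 114.7, S_dd = 94.76
Terminal payoffs (S − K): max(9.862, 0) = 9.862, max(-14.29, 0) = 0, max(-34.24, 0) = 0
Node u (S = 120.7): V_u = 1/1.08·[0.6500·9.8625 + 0.3500·0.0000] = 5.9358
Node d (S = 99.75): V_d = 1/1.08·[0.6500·0.0000 + 0.3500·0.0000] = 0.0000
Node 0 (S = 105): V_0 = 1/1.08·[0.6500·5.9358 + 0.3500·0.0000] = 3.5725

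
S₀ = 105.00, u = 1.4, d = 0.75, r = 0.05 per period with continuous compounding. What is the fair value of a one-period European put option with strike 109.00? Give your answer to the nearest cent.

15.44

Risk-neutral probability p = (e^0.05 − 0.75)/(1.4 − 0.75) = 0.3013/0.6500 = 0.4635
Terminal stock prices: S_u = 147, S_d = 78.75
Terminal payoffs (K − S): max(-38, 0) = 0, max(30.25, 0) = 30.25
Node 0 (S = 105): V_0 = e^(−0.05)·[0.4635·0.0000 + 0.5365·30.2500] = 15.4378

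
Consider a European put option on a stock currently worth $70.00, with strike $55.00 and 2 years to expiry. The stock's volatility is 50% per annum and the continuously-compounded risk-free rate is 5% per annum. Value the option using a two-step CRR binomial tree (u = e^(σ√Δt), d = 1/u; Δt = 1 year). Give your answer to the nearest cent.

$8.70

CRR parameters: u = e^(σ√Δt) = e^(0.5·√1) = 1.6487, d = 1/u = 0.6065
Per-period rate: rΔt = 0.05·1 = 0.05, so R = e^0.05 = 1.0513
Risk-neutral probability p = (e^0.05 − 0.6065)/(1.6487 − 0.6065) = 0.4447/1.0422 = 0.4267
Terminal stock prices: S_uu = 190.3, S_ud = 70, S_dd = 25.75
Terminal payoffs (K − S): max(-135.3, 0) = 0, max(-15, 0) = 0, max(29.25, 0) = 29.25
Node u (S = 115.4): V_u = e^(−0.05)·[0.4267·0.0000 + 0.5733·0.0000] = 0.0000
Node d (S = 42.46): V_d = e^(−0.05)·[0.4267·0.0000 + 0.5733·29.2484] = 15.9493
Node 0 (S = 70): V_0 = e^(−0.05)·[0.4267·0.0000 + 0.5733·15.9493] = 8.6973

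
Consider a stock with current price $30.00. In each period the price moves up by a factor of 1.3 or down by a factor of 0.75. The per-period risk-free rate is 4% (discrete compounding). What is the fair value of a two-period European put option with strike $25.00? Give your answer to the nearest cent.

$1.68

Risk-neutral probability p = (1 + 0.04 − 0.75)/(1.3 − 0.75) = 0.2900/0.5500 = 0.5273
Terminal stock prices: S_uu = 50.7, S_ud = 29.25, S_dd = 16.88
Terminal payoffs (K − S): max(-25.7, 0) = 0, max(-4.25, 0) = 0, max(8.125, 0) = 8.125
Node u (S = 39): V_u = 1/1.04·[0.5273·0.0000 + 0.4727·0.0000] = 0.0000
Node d (S = 22.5): V_d = 1/1.04·[0.5273·0.0000 + 0.4727·8.1250] = 3.6932
Node 0 (S = 30): V_0 = 1/1.04·[0.5273·0.0000 + 0.4727·3.6932] = 1.6787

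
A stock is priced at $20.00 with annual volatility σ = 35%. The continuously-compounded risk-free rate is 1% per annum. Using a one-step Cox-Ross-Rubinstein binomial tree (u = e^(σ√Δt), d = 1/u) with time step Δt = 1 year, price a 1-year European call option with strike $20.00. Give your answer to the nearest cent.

$3.55

CRR parameters: u = e^(σ√Δt) = e^(0.35·√1) = 1.4191, d = 1/u = 0.7047
Per-period rate: rΔt = 0.01·1 = 0.01, so R = e^0.01 = 1.0101
Risk-neutral probability p = (e^0.01 − 0.7047)/(1.4191 − 0.7047) = 0.3054/0.7144 = 0.4275
Terminal stock prices: S_u = 28.38, S_d = 14.09
Terminal payoffs (S − K): max(8.381, 0) = 8.381, max(-5.906, 0) = 0
Node 0 (S = 20): V_0 = e^(−0.01)·[0.4275·8.3814 + 0.5725·0.0000] = 3.5470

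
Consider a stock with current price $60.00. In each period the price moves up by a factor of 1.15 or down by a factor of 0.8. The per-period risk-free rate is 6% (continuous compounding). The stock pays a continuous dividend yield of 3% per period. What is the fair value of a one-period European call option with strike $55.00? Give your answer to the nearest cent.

Per-period risk-free factor R = e^0.06 = 1.0618; dividend-adjusted growth = e^(0.06−0.03) = 1.0305.
Risk-neutral probability p = (1.0305 − 0.8)/(1.15 − 0.8) = 0.2305/0.3500 = 0.6584
Terminal stock prices: S_u = 69, S_d = 48
Terminal payoffs (S − K): max(14, 0) = 14, max(-7, 0) = 0
Node 0 (S = 60): V_0 = e^(−0.06)·[0.6584·14.0000 + 0.3416·0.0000] = 8.6814

$8.68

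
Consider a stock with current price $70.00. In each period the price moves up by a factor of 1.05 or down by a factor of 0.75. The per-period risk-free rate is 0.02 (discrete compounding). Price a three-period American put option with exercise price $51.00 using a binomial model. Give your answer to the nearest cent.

Risk-neutral probability p = (1 + 0.02 − 0.75)/(1.05 − 0.75) = 0.2700/0.3000 = 0.9000
Terminal stock prices: S_uuu = 81.03, S_uud = 57.88, S_udd = 41.34, S_ddd = 29.53
Terminal payoffs (K − S): max(-30.03, 0) = 0, max(-6.881, 0) = 0, max(9.656, 0) = 9.656, max(21.47, 0) = 21.47
Node uu (S = 77.17): continuation = 1/1.02·[0.9000·0.0000 + 0.1000·0.0000] = 0.0000; exercise value = 0.0000 ≤ continuation, so V_uu = 0.0000
Node ud (S = 55.12): continuation = 1/1.02·[0.9000·0.0000 + 0.1000·9.6562] = 0.9467; exercise value = 0.0000 ≤ continuation, so V_ud = 0.9467
Node dd (S = 39.38): continuation = 1/1.02·[0.9000·9.6562 + 0.1000·21.4688] = 10.6250; exercise value = 11.6250 > continuation, so V_dd = 11.6250 (exercise)
Node u (S = 73.5): continuation = 1/1.02·[0.9000·0.0000 + 0.1000·0.9467] = 0.0928; exercise value = 0.0000 ≤ continuation, so V_u = 0.0928
Node d (S = 52.5): continuation = 1/1.02·[0.9000·0.9467 + 0.1000·11.6250] = 1.9750; exercise value = 0.0000 ≤ continuation, so V_d = 1.9750
Node 0 (S = 70): continuation = 1/1.02·[0.9000·0.0928 + 0.1000·1.9750] = 0.2755; exercise value = 0.0000 ≤ continuation, so V_0 = 0.2755

$0.28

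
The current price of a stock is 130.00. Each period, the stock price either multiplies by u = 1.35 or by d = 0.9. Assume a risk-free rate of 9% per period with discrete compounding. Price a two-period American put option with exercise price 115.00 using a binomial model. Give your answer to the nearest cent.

Risk-neutral probability p = (1 + 0.09 − 0.9)/(1.35 − 0.9) = 0.1900/0.4500 = 0.4222
Terminal stock prices: S_uu = 236.9, S_ud = 158, S_dd = 105.3
Terminal payoffs (K − S): max(-121.9, 0) = 0, max(-42.95, 0) = 0, max(9.7, 0) = 9.7
Node u (S = 175.5): continuation = 1/1.09·[0.4222·0.0000 + 0.5778·0.0000] = 0.0000; exercise value = 0.0000 ≤ continuation, so V_u = 0.0000
Node d (S = 117): continuation = 1/1.09·[0.4222·0.0000 + 0.5778·9.7000] = 5.1417; exercise value = 0.0000 ≤ continuation, so V_d = 5.1417
Node 0 (S = 130): continuation = 1/1.09·[0.4222·0.0000 + 0.5778·5.1417] = 2.7255; exercise value = 0.0000 ≤ continuation, so V_0 = 2.7255

2.73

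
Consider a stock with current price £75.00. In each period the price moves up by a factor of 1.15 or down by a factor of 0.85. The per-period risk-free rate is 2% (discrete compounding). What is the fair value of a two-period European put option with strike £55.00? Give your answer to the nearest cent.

Risk-neutral probability p = (1 + 0.02 − 0.85)/(1.15 − 0.85) = 0.1700/0.3000 = 0.5667
Terminal stock prices: S_uu = 99.19, S_ud = 73.31, S_dd = 54.19
Terminal payoffs (K − S): max(-44.19, 0) = 0, max(-18.31, 0) = 0, max(0.8125, 0) = 0.8125
Node u (S = 86.25): V_u = 1/1.02·[0.5667·0.0000 + 0.4333·0.0000] = 0.0000
Node d (S = 63.75): V_d = 1/1.02·[0.5667·0.0000 + 0.4333·0.8125] = 0.3452
Node 0 (S = 75): V_0 = 1/1.02·[0.5667·0.0000 + 0.4333·0.3452] = 0.1466

£0.15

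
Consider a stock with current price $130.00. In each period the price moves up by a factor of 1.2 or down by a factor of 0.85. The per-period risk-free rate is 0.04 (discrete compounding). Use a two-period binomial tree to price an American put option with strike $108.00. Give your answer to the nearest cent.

Risk-neutral probability p = (1 + 0.04 − 0.85)/(1.2 − 0.85) = 0.1900/0.3500 = 0.5429
Terminal stock prices: S_uu = 187.2, S_ud = 132.6, S_dd = 93.92
Terminal payoffs (K − S): max(-79.2, 0) = 0, max(-24.6, 0) = 0, max(14.08, 0) = 14.08
Node u (S = 156): continuation = 1/1.04·[0.5429·0.0000 + 0.4571·0.0000] = 0.0000; exercise value = 0.0000 ≤ continuation, so V_u = 0.0000
Node d (S = 110.5): continuation = 1/1.04·[0.5429·0.0000 + 0.4571·14.0750] = 6.1868; exercise value = 0.0000 ≤ continuation, so V_d = 6.1868
Node 0 (S = 130): continuation = 1/1.04·[0.5429·0.0000 + 0.4571·6.1868] = 2.7195; exercise value = 0.0000 ≤ continuation, so V_0 = 2.7195

$2.72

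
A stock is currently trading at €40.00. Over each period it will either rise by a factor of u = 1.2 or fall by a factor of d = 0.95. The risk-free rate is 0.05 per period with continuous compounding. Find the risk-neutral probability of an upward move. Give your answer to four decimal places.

p = 0.4051

Risk-neutral probability p = (e^0.05 − 0.95)/(1.2 − 0.95) = 0.1013/0.2500 = 0.4051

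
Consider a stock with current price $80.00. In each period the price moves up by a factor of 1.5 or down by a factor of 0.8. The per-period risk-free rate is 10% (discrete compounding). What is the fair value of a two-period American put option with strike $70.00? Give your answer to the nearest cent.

Risk-neutral probability p = (1 + 0.1 − 0.8)/(1.5 − 0.8) = 0.3000/0.7000 = 0.4286
Terminal stock prices: S_uu = 180, S_ud = 96, S_dd = 51.2
Terminal payoffs (K − S): max(-110, 0) = 0, max(-26, 0) = 0, max(18.8, 0) = 18.8
Node u (S = 120): continuation = 1/1.1·[0.4286·0.0000 + 0.5714·0.0000] = 0.0000; exercise value = 0.0000 ≤ continuation, so V_u = 0.0000
Node d (S = 64): continuation = 1/1.1·[0.4286·0.0000 + 0.5714·18.8000] = 9.7662; exercise value = 6.0000 ≤ continuation, so V_d = 9.7662
Node 0 (S = 80): continuation = 1/1.1·[0.4286·0.0000 + 0.5714·9.7662] = 5.0734; exercise value = 0.0000 ≤ continuation, so V_0 = 5.0734

$5.07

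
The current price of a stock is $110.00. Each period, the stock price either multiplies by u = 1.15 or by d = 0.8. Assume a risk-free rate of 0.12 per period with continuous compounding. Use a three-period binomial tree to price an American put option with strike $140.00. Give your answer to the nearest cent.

$30.00

Risk-neutral probability p = (e^0.12 − 0.8)/(1.15 − 0.8) = 0.3275/0.3500 = 0.9357
Terminal stock prices: S_uuu = 167.3, S_uud = 116.4, S_udd = 80.96, S_ddd = 56.32
Terminal payoffs (K − S): max(-27.3, 0) = 0, max(23.62, 0) = 23.62, max(59.04, 0) = 59.04, max(83.68, 0) = 83.68
Node uu (S = 145.5): continuation = e^(−0.12)·[0.9357·0.0000 + 0.0643·23.6200] = 1.3469; exercise value = 0.0000 ≤ continuation, so V_uu = 1.3469
Node ud (S = 101.2): continuation = e^(−0.12)·[0.9357·23.6200 + 0.0643·59.0400] = 22.9689; exercise value = 38.8000 > continuation, so V_ud = 38.8000 (exercise)
Node dd (S = 70.4): continuation = e^(−0.12)·[0.9357·59.0400 + 0.0643·83.6800] = 53.7689; exercise value = 69.6000 > continuation, so V_dd = 69.6000 (exercise)
Node u (S = 126.5): continuation = e^(−0.12)·[0.9357·1.3469 + 0.0643·38.8000] = 3.3303; exercise value = 13.5000 > continuation, so V_u = 13.5000 (exercise)
Node d (S = 88): continuation = e^(−0.12)·[0.9357·38.8000 + 0.0643·69.6000] = 36.1689; exercise value = 52.0000 > continuation, so V_d = 52.0000 (exercise)
Node 0 (S = 110): continuation = e^(−0.12)·[0.9357·13.5000 + 0.0643·52.0000] = 14.1689; exercise value = 30.0000 > continuation, so V_0 = 30.0000 (exercise)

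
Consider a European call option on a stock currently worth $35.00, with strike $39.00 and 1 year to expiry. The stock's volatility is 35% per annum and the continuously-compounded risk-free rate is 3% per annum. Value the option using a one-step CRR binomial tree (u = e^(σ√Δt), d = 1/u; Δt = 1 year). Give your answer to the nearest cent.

$4.72

CRR parameters: u = e^(σ√Δt) = e^(0.35·√1) = 1.4191, d = 1/u = 0.7047
Per-period rate: rΔt = 0.03·1 = 0.03, so R = e^0.03 = 1.0305
Risk-neutral probability p = (e^0.03 − 0.7047)/(1.4191 − 0.7047) = 0.3258/0.7144 = 0.4560
Terminal stock prices: S_u = 49.67, S_d = 24.66
Terminal payoffs (S − K): max(10.67, 0) = 10.67, max(-14.34, 0) = 0
Node 0 (S = 35): V_0 = e^(−0.03)·[0.4560·10.6674 + 0.5440·0.0000] = 4.7207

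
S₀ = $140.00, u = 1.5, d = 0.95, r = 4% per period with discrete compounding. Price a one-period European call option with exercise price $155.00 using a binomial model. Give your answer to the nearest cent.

Risk-neutral probability p = (1 + 0.04 − 0.95)/(1.5 − 0.95) = 0.0900/0.5500 = 0.1636
Terminal stock prices: S_u = 210, S_d = 133
Terminal payoffs (S − K): max(55, 0) = 55, max(-22, 0) = 0
Node 0 (S = 140): V_0 = 1/1.04·[0.1636·55.0000 + 0.8364·0.0000] = 8.6538

$8.65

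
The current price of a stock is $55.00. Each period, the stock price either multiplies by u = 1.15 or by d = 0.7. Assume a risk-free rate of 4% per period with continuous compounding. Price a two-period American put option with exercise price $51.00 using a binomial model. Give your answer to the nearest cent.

$4.05

Risk-neutral probability p = (e^0.04 − 0.7)/(1.15 − 0.7) = 0.3408/0.4500 = 0.7574
Terminal stock prices: S_uu = 72.74, S_ud = 44.27, S_dd = 26.95
Terminal payoffs (K − S): max(-21.74, 0) = 0, max(6.725, 0) = 6.725, max(24.05, 0) = 24.05
Node u (S = 63.25): continuation = e^(−0.04)·[0.7574·0.0000 + 0.2426·6.7250] = 1.5678; exercise value = 0.0000 ≤ continuation, so V_u = 1.5678
Node d (S = 38.5): continuation = e^(−0.04)·[0.7574·6.7250 + 0.2426·24.0500] = 10.5003; exercise value = 12.5000 > continuation, so V_d = 12.5000 (exercise)
Node 0 (S = 55): continuation = e^(−0.04)·[0.7574·1.5678 + 0.2426·12.5000] = 4.0549; exercise value = 0.0000 ≤ continuation, so V_0 = 4.0549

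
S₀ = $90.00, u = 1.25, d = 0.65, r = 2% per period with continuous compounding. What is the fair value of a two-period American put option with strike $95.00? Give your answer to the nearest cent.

$18.67

Risk-neutral probability p = (e^0.02 − 0.65)/(1.25 − 0.65) = 0.3702/0.6000 = 0.6170
Terminal stock prices: S_uu = 140.6, S_ud = 73.12, S_dd = 38.03
Terminal payoffs (K − S): max(-45.62, 0) = 0, max(21.88, 0) = 21.88, max(56.97, 0) = 56.97
Node u (S = 112.5): continuation = e^(−0.02)·[0.6170·0.0000 + 0.3830·21.8750] = 8.2122; exercise value = 0.0000 ≤ continuation, so V_u = 8.2122
Node d (S = 58.5): continuation = e^(−0.02)·[0.6170·21.8750 + 0.3830·56.9750] = 34.6189; exercise value = 36.5000 > continuation, so V_d = 36.5000 (exercise)
Node 0 (S = 90): continuation = e^(−0.02)·[0.6170·8.2122 + 0.3830·36.5000] = 18.6692; exercise value = 5.0000 ≤ continuation, so V_0 = 18.6692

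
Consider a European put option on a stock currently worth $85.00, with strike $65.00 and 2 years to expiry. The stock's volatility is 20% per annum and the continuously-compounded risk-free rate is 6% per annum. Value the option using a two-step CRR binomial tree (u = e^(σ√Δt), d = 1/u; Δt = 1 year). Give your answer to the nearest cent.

CRR parameters: u = e^(σ√Δt) = e^(0.2·√1) = 1.2214, d = 1/u = 0.8187
Per-period rate: rΔt = 0.06·1 = 0.06, so R = e^0.06 = 1.0618
Risk-neutral probability p = (e^0.06 − 0.8187)/(1.2214 − 0.8187) = 0.2431/0.4027 = 0.6037
Terminal stock prices: S_uu = 126.8, S_ud = 85, S_dd = 56.98
Terminal payoffs (K − S): max(-61.81, 0) = 0, max(-20, 0) = 0, max(8.023, 0) = 8.023
Node u (S = 103.8): V_u = e^(−0.06)·[0.6037·0.0000 + 0.3963·0.0000] = 0.0000
Node d (S = 69.59): V_d = e^(−0.06)·[0.6037·0.0000 + 0.3963·8.0228] = 2.9940
Node 0 (S = 85): V_0 = e^(−0.06)·[0.6037·0.0000 + 0.3963·2.9940] = 1.1174

$1.12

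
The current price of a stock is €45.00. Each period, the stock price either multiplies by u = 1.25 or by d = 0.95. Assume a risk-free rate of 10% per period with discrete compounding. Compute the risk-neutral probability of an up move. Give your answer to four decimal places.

p = 0.5000

Risk-neutral probability p = (1 + 0.1 − 0.95)/(1.25 − 0.95) = 0.1500/0.3000 = 0.5000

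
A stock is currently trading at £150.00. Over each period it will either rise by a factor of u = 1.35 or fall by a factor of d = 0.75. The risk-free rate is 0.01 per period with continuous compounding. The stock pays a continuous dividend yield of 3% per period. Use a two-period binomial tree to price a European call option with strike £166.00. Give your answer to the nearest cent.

Per-period risk-free factor R = e^0.01 = 1.0101; dividend-adjusted growth = e^(0.01−0.03) = 0.9802.
Risk-neutral probability p = (0.9802 − 0.75)/(1.35 − 0.75) = 0.2302/0.6000 = 0.3837
Terminal stock prices: S_uu = 273.4, S_ud = 151.9, S_dd = 84.38
Terminal payoffs (S − K): max(107.4, 0) = 107.4, max(-14.12, 0) = 0, max(-81.62, 0) = 0
Node u (S = 202.5): V_u = e^(−0.01)·[0.3837·107.3750 + 0.6163·0.0000] = 40.7861
Node d (S = 112.5): V_d = e^(−0.01)·[0.3837·0.0000 + 0.6163·0.0000] = 0.0000
Node 0 (S = 150): V_0 = e^(−0.01)·[0.3837·40.7861 + 0.6163·0.0000] = 15.4925

£15.49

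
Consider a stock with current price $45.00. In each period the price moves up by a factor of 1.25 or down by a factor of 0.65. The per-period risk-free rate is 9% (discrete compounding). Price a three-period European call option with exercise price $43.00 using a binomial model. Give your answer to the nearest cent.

Risk-neutral probability p = (1 + 0.09 − 0.65)/(1.25 − 0.65) = 0.4400/0.6000 = 0.7333
Terminal stock prices: S_uuu = 87.89, S_uud = 45.7, S_udd = 23.77, S_ddd = 12.36
Terminal payoffs (S − K): max(44.89, 0) = 44.89, max(2.703, 0) = 2.703, max(-19.23, 0) = 0, max(-30.64, 0) = 0
Node uu (S = 70.31): V_uu = 1/1.09·[0.7333·44.8906 + 0.2667·2.7031] = 30.8630
Node ud (S = 36.56): V_ud = 1/1.09·[0.7333·2.7031 + 0.2667·0.0000] = 1.8186
Node dd (S = 19.01): V_dd = 1/1.09·[0.7333·0.0000 + 0.2667·0.0000] = 0.0000
Node u (S = 56.25): V_u = 1/1.09·[0.7333·30.8630 + 0.2667·1.8186] = 21.2090
Node d (S = 29.25): V_d = 1/1.09·[0.7333·1.8186 + 0.2667·0.0000] = 1.2235
Node 0 (S = 45): V_0 = 1/1.09·[0.7333·21.2090 + 0.2667·1.2235] = 14.5684

$14.57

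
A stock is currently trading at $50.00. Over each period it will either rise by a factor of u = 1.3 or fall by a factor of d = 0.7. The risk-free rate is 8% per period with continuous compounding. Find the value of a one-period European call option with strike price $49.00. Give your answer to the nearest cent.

Risk-neutral probability p = (e^0.08 − 0.7)/(1.3 − 0.7) = 0.3833/0.6000 = 0.6388
Terminal stock prices: S_u = 65, S_d = 35
Terminal payoffs (S − K): max(16, 0) = 16, max(-14, 0) = 0
Node 0 (S = 50): V_0 = e^(−0.08)·[0.6388·16.0000 + 0.3612·0.0000] = 9.4352

$9.44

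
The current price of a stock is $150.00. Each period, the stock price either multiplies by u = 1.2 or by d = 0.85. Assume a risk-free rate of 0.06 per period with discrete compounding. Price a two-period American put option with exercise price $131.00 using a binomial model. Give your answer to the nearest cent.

$3.22

Risk-neutral probability p = (1 + 0.06 − 0.85)/(1.2 − 0.85) = 0.2100/0.3500 = 0.6000
Terminal stock prices: S_uu = 216, S_ud = 153, S_dd = 108.4
Terminal payoffs (K − S): max(-85, 0) = 0, max(-22, 0) = 0, max(22.63, 0) = 22.63
Node u (S = 180): continuation = 1/1.06·[0.6000·0.0000 + 0.4000·0.0000] = 0.0000; exercise value = 0.0000 ≤ continuation, so V_u = 0.0000
Node d (S = 127.5): continuation = 1/1.06·[0.6000·0.0000 + 0.4000·22.6250] = 8.5377; exercise value = 3.5000 ≤ continuation, so V_d = 8.5377
Node 0 (S = 150): continuation = 1/1.06·[0.6000·0.0000 + 0.4000·8.5377] = 3.2218; exercise value = 0.0000 ≤ continuation, so V_0 = 3.2218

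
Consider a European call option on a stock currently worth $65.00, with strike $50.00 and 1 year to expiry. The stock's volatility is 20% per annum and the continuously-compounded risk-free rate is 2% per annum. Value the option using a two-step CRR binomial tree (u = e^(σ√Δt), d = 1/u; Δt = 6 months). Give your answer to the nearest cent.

$16.24

CRR parameters: u = e^(σ√Δt) = e^(0.2·√0.5) = 1.1519, d = 1/u = 0.8681
Per-period rate: rΔt = 0.02·0.5 = 0.01, so R = e^0.01 = 1.0101
Risk-neutral probability p = (e^0.01 − 0.8681)/(1.1519 − 0.8681) = 0.1419/0.2838 = 0.5001
Terminal stock prices: S_uu = 86.25, S_ud = 65, S_dd = 48.99
Terminal payoffs (S − K): max(36.25, 0) = 36.25, max(15, 0) = 15, max(-1.014, 0) = 0
Node u (S = 74.87): V_u = e^(−0.01)·[0.5001·36.2483 + 0.4999·15.0000] = 25.3717
Node d (S = 56.43): V_d = e^(−0.01)·[0.5001·15.0000 + 0.4999·0.0000] = 7.4271
Node 0 (S = 65): V_0 = e^(−0.01)·[0.5001·25.3717 + 0.4999·7.4271] = 16.2383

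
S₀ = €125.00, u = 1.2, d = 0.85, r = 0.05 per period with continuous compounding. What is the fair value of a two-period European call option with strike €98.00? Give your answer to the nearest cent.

Risk-neutral probability p = (e^0.05 − 0.85)/(1.2 − 0.85) = 0.2013/0.3500 = 0.5751
Terminal stock prices: S_uu = 180, S_ud = 127.5, S_dd = 90.31
Terminal payoffs (S − K): max(82, 0) = 82, max(29.5, 0) = 29.5, max(-7.688, 0) = 0
Node u (S = 150): V_u = e^(−0.05)·[0.5751·82.0000 + 0.4249·29.5000] = 56.7795
Node d (S = 106.2): V_d = e^(−0.05)·[0.5751·29.5000 + 0.4249·0.0000] = 16.1369
Node 0 (S = 125): V_0 = e^(−0.05)·[0.5751·56.7795 + 0.4249·16.1369] = 37.5820

€37.58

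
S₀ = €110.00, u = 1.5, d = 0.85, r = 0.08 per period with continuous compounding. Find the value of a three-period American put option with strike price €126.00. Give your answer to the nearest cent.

Risk-neutral probability p = (e^0.08 − 0.85)/(1.5 − 0.85) = 0.2333/0.6500 = 0.3589
Terminal stock prices: S_uuu = 371.2, S_uud = 210.4, S_udd = 119.2, S_ddd = 67.55
Terminal payoffs (K − S): max(-245.2, 0) = 0, max(-84.38, 0) = 0, max(6.788, 0) = 6.788, max(58.45, 0) = 58.45
Node uu (S = 247.5): continuation = e^(−0.08)·[0.3589·0.0000 + 0.6411·0.0000] = 0.0000; exercise value = 0.0000 ≤ continuation, so V_uu = 0.0000
Node ud (S = 140.2): continuation = e^(−0.08)·[0.3589·0.0000 + 0.6411·6.7875] = 4.0169; exercise value = 0.0000 ≤ continuation, so V_ud = 4.0169
Node dd (S = 79.47): continuation = e^(−0.08)·[0.3589·6.7875 + 0.6411·58.4463] = 36.8377; exercise value = 46.5250 > continuation, so V_dd = 46.5250 (exercise)
Node u (S = 165): continuation = e^(−0.08)·[0.3589·0.0000 + 0.6411·4.0169] = 2.3772; exercise value = 0.0000 ≤ continuation, so V_u = 2.3772
Node d (S = 93.5): continuation = e^(−0.08)·[0.3589·4.0169 + 0.6411·46.5250] = 28.8647; exercise value = 32.5000 > continuation, so V_d = 32.5000 (exercise)
Node 0 (S = 110): continuation = e^(−0.08)·[0.3589·2.3772 + 0.6411·32.5000] = 20.0213; exercise value = 16.0000 ≤ continuation, so V_0 = 20.0213

€20.02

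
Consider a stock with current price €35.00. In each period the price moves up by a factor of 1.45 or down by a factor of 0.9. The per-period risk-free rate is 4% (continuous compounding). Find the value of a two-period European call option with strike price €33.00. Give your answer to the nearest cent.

Risk-neutral probability p = (e^0.04 − 0.9)/(1.45 − 0.9) = 0.1408/0.5500 = 0.2560
Terminal stock prices: S_uu = 73.59, S_ud = 45.68, S_dd = 28.35
Terminal payoffs (S − K): max(40.59, 0) = 40.59, max(12.68, 0) = 12.68, max(-4.65, 0) = 0
Node u (S = 50.75): V_u = e^(−0.04)·[0.2560·40.5875 + 0.7440·12.6750] = 19.0439
Node d (S = 31.5): V_d = e^(−0.04)·[0.2560·12.6750 + 0.7440·0.0000] = 3.1178
Node 0 (S = 35): V_0 = e^(−0.04)·[0.2560·19.0439 + 0.7440·3.1178] = 6.9131

€6.91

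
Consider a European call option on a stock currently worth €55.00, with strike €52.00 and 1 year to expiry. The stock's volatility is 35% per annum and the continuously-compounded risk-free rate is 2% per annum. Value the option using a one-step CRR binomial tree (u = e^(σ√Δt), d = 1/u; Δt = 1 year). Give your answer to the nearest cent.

CRR parameters: u = e^(σ√Δt) = e^(0.35·√1) = 1.4191, d = 1/u = 0.7047
Per-period rate: rΔt = 0.02·1 = 0.02, so R = e^0.02 = 1.0202
Risk-neutral probability p = (e^0.02 − 0.7047)/(1.4191 − 0.7047) = 0.3155/0.7144 = 0.4417
Terminal stock prices: S_u = 78.05, S_d = 38.76
Terminal payoffs (S − K): max(26.05, 0) = 26.05, max(-13.24, 0) = 0
Node 0 (S = 55): V_0 = e^(−0.02)·[0.4417·26.0487 + 0.5583·0.0000] = 11.2769

€11.28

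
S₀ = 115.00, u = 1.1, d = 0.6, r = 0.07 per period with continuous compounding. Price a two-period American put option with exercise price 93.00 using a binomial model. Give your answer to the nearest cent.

2.00

Risk-neutral probability p = (e^0.07 − 0.6)/(1.1 − 0.6) = 0.4725/0.5000 = 0.9450
Terminal stock prices: S_uu = 139.2, S_ud = 75.9, S_dd = 41.4
Terminal payoffs (K − S): max(-46.15, 0) = 0, max(17.1, 0) = 17.1, max(51.6, 0) = 51.6
Node u (S = 126.5): continuation = e^(−0.07)·[0.9450·0.0000 + 0.0550·17.1000] = 0.8767; exercise value = 0.0000 ≤ continuation, so V_u = 0.8767
Node d (S = 69): continuation = e^(−0.07)·[0.9450·17.1000 + 0.0550·51.6000] = 17.7126; exercise value = 24.0000 > continuation, so V_d = 24.0000 (exercise)
Node 0 (S = 115): continuation = e^(−0.07)·[0.9450·0.8767 + 0.0550·24.0000] = 2.0028; exercise value = 0.0000 ≤ continuation, so V_0 = 2.0028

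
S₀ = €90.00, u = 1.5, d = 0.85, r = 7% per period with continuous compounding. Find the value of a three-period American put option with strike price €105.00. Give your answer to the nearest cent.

Risk-neutral probability p = (e^0.07 − 0.85)/(1.5 − 0.85) = 0.2225/0.6500 = 0.3423
Terminal stock prices: S_uuu = 303.8, S_uud = 172.1, S_udd = 97.54, S_ddd = 55.27
Terminal payoffs (K − S): max(-198.8, 0) = 0, max(-67.12, 0) = 0, max(7.463, 0) = 7.463, max(49.73, 0) = 49.73
Node uu (S = 202.5): continuation = e^(−0.07)·[0.3423·0.0000 + 0.6577·0.0000] = 0.0000; exercise value = 0.0000 ≤ continuation, so V_uu = 0.0000
Node ud (S = 114.8): continuation = e^(−0.07)·[0.3423·0.0000 + 0.6577·7.4625] = 4.5761; exercise value = 0.0000 ≤ continuation, so V_ud = 4.5761
Node dd (S = 65.02): continuation = e^(−0.07)·[0.3423·7.4625 + 0.6577·49.7288] = 32.8764; exercise value = 39.9750 > continuation, so V_dd = 39.9750 (exercise)
Node u (S = 135): continuation = e^(−0.07)·[0.3423·0.0000 + 0.6577·4.5761] = 2.8062; exercise value = 0.0000 ≤ continuation, so V_u = 2.8062
Node d (S = 76.5): continuation = e^(−0.07)·[0.3423·4.5761 + 0.6577·39.9750] = 25.9739; exercise value = 28.5000 > continuation, so V_d = 28.5000 (exercise)
Node 0 (S = 90): continuation = e^(−0.07)·[0.3423·2.8062 + 0.6577·28.5000] = 18.3723; exercise value = 15.0000 ≤ continuation, so V_0 = 18.3723

€18.37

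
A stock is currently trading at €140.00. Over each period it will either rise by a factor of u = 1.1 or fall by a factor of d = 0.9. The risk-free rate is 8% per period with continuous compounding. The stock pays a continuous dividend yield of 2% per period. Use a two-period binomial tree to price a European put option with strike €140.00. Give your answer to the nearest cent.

Per-period risk-free factor R = e^0.08 = 1.0833; dividend-adjusted growth = e^(0.08−0.02) = 1.0618.
Risk-neutral probability p = (1.0618 − 0.9)/(1.1 − 0.9) = 0.1618/0.2000 = 0.8092
Terminal stock prices: S_uu = 169.4, S_ud = 138.6, S_dd = 113.4
Terminal payoffs (K − S): max(-29.4, 0) = 0, max(1.4, 0) = 1.4, max(26.6, 0) = 26.6
Node u (S = 154): V_u = e^(−0.08)·[0.8092·0.0000 + 0.1908·1.4000] = 0.2466
Node d (S = 126): V_d = e^(−0.08)·[0.8092·1.4000 + 0.1908·26.6000] = 5.7313
Node 0 (S = 140): V_0 = e^(−0.08)·[0.8092·0.2466 + 0.1908·5.7313] = 1.1937

€1.19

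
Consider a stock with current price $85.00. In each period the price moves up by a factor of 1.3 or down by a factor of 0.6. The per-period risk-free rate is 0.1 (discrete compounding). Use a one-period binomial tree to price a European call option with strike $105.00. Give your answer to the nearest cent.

$3.57

Risk-neutral probability p = (1 + 0.1 − 0.6)/(1.3 − 0.6) = 0.5000/0.7000 = 0.7143
Terminal stock prices: S_u = 110.5, S_d = 51
Terminal payoffs (S − K): max(5.5, 0) = 5.5, max(-54, 0) = 0
Node 0 (S = 85): V_0 = 1/1.1·[0.7143·5.5000 + 0.2857·0.0000] = 3.5714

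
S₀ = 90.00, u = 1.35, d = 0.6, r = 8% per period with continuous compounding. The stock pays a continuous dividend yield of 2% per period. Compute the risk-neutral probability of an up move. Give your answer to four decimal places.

Per-period risk-free factor R = e^0.08 = 1.0833; dividend-adjusted growth = e^(0.08−0.02) = 1.0618.
Risk-neutral probability p = (1.0618 − 0.6)/(1.35 − 0.6) = 0.4618/0.7500 = 0.6158

p = 0.6158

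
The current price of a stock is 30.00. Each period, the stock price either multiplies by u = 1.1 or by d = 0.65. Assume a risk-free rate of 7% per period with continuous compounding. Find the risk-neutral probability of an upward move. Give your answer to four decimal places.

p = 0.9389

Risk-neutral probability p = (e^0.07 − 0.65)/(1.1 − 0.65) = 0.4225/0.4500 = 0.9389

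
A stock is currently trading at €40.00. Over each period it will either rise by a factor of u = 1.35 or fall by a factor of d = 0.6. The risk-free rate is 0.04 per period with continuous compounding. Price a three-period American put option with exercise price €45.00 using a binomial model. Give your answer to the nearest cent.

€11.30

Risk-neutral probability p = (e^0.04 − 0.6)/(1.35 − 0.6) = 0.4408/0.7500 = 0.5877
Terminal stock prices: S_uuu = 98.42, S_uud = 43.74, S_udd = 19.44, S_ddd = 8.64
Terminal payoffs (K − S): max(-53.42, 0) = 0, max(1.26, 0) = 1.26, max(25.56, 0) = 25.56, max(36.36, 0) = 36.36
Node uu (S = 72.9): continuation = e^(−0.04)·[0.5877·0.0000 + 0.4123·1.2600] = 0.4991; exercise value = 0.0000 ≤ continuation, so V_uu = 0.4991
Node ud (S = 32.4): continuation = e^(−0.04)·[0.5877·1.2600 + 0.4123·25.5600] = 10.8355; exercise value = 12.6000 > continuation, so V_ud = 12.6000 (exercise)
Node dd (S = 14.4): continuation = e^(−0.04)·[0.5877·25.5600 + 0.4123·36.3600] = 28.8355; exercise value = 30.6000 > continuation, so V_dd = 30.6000 (exercise)
Node u (S = 54): continuation = e^(−0.04)·[0.5877·0.4991 + 0.4123·12.6000] = 5.2725; exercise value = 0.0000 ≤ continuation, so V_u = 5.2725
Node d (S = 24): continuation = e^(−0.04)·[0.5877·12.6000 + 0.4123·30.6000] = 19.2355; exercise value = 21.0000 > continuation, so V_d = 21.0000 (exercise)
Node 0 (S = 40): continuation = e^(−0.04)·[0.5877·5.2725 + 0.4123·21.0000] = 11.2952; exercise value = 5.0000 ≤ continuation, so V_0 = 11.2952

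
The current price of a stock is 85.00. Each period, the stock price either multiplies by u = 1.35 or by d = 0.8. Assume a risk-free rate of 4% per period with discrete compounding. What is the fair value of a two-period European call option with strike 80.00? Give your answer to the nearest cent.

Risk-neutral probability p = (1 + 0.04 − 0.8)/(1.35 − 0.8) = 0.2400/0.5500 = 0.4364
Terminal stock prices: S_uu = 154.9, S_ud = 91.8, S_dd = 54.4
Terminal payoffs (S − K): max(74.91, 0) = 74.91, max(11.8, 0) = 11.8, max(-25.6, 0) = 0
Node u (S = 114.8): V_u = 1/1.04·[0.4364·74.9125 + 0.5636·11.8000] = 37.8269
Node d (S = 68): V_d = 1/1.04·[0.4364·11.8000 + 0.5636·0.0000] = 4.9510
Node 0 (S = 85): V_0 = 1/1.04·[0.4364·37.8269 + 0.5636·4.9510] = 18.5547

18.55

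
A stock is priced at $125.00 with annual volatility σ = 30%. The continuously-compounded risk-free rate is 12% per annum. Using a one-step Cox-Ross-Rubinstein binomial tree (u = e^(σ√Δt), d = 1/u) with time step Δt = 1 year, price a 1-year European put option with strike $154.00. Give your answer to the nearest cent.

CRR parameters: u = e^(σ√Δt) = e^(0.3·√1) = 1.3499, d = 1/u = 0.7408
Per-period rate: rΔt = 0.12·1 = 0.12, so R = e^0.12 = 1.1275
Risk-neutral probability p = (e^0.12 − 0.7408)/(1.3499 − 0.7408) = 0.3867/0.6090 = 0.6349
Terminal stock prices: S_u = 168.7, S_d = 92.6
Terminal payoffs (K − S): max(-14.73, 0) = 0, max(61.4, 0) = 61.4
Node 0 (S = 125): V_0 = e^(−0.12)·[0.6349·0.0000 + 0.3651·61.3977] = 19.8816

$19.88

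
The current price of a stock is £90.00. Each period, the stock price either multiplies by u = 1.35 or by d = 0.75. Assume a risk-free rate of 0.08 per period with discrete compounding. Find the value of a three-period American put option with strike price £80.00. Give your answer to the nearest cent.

Risk-neutral probability p = (1 + 0.08 − 0.75)/(1.35 − 0.75) = 0.3300/0.6000 = 0.5500
Terminal stock prices: S_uuu = 221.4, S_uud = 123, S_udd = 68.34, S_ddd = 37.97
Terminal payoffs (K − S): max(-141.4, 0) = 0, max(-43.02, 0) = 0, max(11.66, 0) = 11.66, max(42.03, 0) = 42.03
Node uu (S = 164): continuation = 1/1.08·[0.5500·0.0000 + 0.4500·0.0000] = 0.0000; exercise value = 0.0000 ≤ continuation, so V_uu = 0.0000
Node ud (S = 91.13): continuation = 1/1.08·[0.5500·0.0000 + 0.4500·11.6562] = 4.8568; exercise value = 0.0000 ≤ continuation, so V_ud = 4.8568
Node dd (S = 50.62): continuation = 1/1.08·[0.5500·11.6562 + 0.4500·42.0312] = 23.4491; exercise value = 29.3750 > continuation, so V_dd = 29.3750 (exercise)
Node u (S = 121.5): continuation = 1/1.08·[0.5500·0.0000 + 0.4500·4.8568] = 2.0237; exercise value = 0.0000 ≤ continuation, so V_u = 2.0237
Node d (S = 67.5): continuation = 1/1.08·[0.5500·4.8568 + 0.4500·29.3750] = 14.7129; exercise value = 12.5000 ≤ continuation, so V_d = 14.7129
Node 0 (S = 90): continuation = 1/1.08·[0.5500·2.0237 + 0.4500·14.7129] = 7.1610; exercise value = 0.0000 ≤ continuation, so V_0 = 7.1610

£7.16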